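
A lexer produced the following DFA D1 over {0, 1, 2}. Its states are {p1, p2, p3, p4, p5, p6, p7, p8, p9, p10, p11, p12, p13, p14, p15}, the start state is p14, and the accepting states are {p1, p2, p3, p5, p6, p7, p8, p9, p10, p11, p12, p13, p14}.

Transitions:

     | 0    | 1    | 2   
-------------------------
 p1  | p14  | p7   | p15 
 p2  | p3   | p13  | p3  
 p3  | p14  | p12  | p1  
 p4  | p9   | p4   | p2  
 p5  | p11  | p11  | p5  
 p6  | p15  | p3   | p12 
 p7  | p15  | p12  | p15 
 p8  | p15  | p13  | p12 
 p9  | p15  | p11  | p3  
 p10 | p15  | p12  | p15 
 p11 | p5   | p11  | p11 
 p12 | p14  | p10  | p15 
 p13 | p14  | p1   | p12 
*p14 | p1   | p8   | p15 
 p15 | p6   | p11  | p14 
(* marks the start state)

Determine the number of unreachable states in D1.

BFS from p14 reaches {p1, p3, p5, p6, p7, p8, p10, p11, p12, p13, p14, p15}; the 3 state(s) p2, p4, p9 are never visited.

3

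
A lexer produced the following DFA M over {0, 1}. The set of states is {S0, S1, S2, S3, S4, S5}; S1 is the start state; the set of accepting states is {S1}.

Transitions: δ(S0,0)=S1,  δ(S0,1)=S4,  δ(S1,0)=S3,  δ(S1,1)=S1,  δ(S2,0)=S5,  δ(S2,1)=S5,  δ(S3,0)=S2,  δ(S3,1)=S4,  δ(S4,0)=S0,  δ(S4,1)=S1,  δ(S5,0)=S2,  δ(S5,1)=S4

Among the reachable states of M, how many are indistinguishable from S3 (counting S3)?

All states are reachable from the start state.
Start with accepting vs non-accepting: {S1} | {S0,S2,S3,S4,S5}.
On input 0, block {S0,S2,S3,S4,S5} splits into {S2,S3,S4,S5} and {S0}.
Split {S2,S3,S4,S5} by δ(·,0) → {S2,S3,S5} and {S4}.
Split {S2,S3,S5} by δ(·,1) → {S3,S5} and {S2}.
No further refinement is possible. Final partition (5 blocks): {S1} | {S3,S5} | {S0} | {S4} | {S2}.
The equivalence class containing S3 is {S3,S5}, of size 2.

2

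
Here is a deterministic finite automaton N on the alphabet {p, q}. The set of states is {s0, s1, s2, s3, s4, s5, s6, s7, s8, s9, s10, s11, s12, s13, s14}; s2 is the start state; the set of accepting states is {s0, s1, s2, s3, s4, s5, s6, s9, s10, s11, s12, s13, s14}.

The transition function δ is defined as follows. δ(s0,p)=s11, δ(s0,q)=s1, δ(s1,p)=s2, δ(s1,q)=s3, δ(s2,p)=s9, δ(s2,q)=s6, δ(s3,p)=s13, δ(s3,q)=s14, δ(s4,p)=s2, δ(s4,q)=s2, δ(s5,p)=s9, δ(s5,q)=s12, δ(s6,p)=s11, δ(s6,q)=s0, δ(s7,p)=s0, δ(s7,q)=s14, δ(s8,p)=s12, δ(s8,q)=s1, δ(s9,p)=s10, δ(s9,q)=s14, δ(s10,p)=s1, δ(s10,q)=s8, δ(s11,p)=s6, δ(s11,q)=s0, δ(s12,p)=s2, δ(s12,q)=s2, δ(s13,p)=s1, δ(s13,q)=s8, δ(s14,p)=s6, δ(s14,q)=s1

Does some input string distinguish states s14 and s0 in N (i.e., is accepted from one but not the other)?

No

First remove the unreachable states {s4,s5,s7}; 12 states remain.
Initial partition by acceptance: {s0,s1,s2,s3,s6,s9,s10,s11,s12,s13,s14} | {s8}.
Refine {s0,s1,s2,s3,s6,s9,s10,s11,s12,s13,s14} on symbol q: members go to different blocks, giving {s0,s1,s2,s3,s6,s9,s11,s12,s14} and {s10,s13}.
On input p, block {s0,s1,s2,s3,s6,s9,s11,s12,s14} splits into {s0,s1,s2,s6,s11,s12,s14} and {s3,s9}.
Refine {s0,s1,s2,s6,s11,s12,s14} on symbol p: members go to different blocks, giving {s0,s1,s6,s11,s12,s14} and {s2}.
On input p, block {s0,s1,s6,s11,s12,s14} splits into {s0,s6,s11,s14} and {s1,s12}.
Refine {s0,s6,s11,s14} on symbol q: members go to different blocks, giving {s0,s14} and {s6,s11}.
On input q, block {s1,s12} splits into {s1} and {s12}.
No further refinement is possible. Final partition (8 blocks): {s0,s14} | {s8} | {s10,s13} | {s3,s9} | {s2} | {s1} | {s6,s11} | {s12}.
s14 and s0 lie in the same block of the stable partition, so they are equivalent — no string distinguishes them.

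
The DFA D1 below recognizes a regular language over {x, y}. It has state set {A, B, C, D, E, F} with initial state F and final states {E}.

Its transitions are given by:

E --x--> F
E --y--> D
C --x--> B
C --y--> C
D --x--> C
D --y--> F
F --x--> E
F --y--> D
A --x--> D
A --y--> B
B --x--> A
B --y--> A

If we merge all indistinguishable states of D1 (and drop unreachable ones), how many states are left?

6

Every state is reachable, so we keep all 6.
Start with accepting vs non-accepting: {E} | {A,B,C,D,F}.
Split {A,B,C,D,F} by δ(·,x) → {A,B,C,D} and {F}.
On input y, block {A,B,C,D} splits into {A,B,C} and {D}.
Split {A,B,C} by δ(·,x) → {B,C} and {A}.
On input x, block {B,C} splits into {B} and {C}.
The partition is now stable with 6 blocks: {E} | {B} | {F} | {D} | {A} | {C}.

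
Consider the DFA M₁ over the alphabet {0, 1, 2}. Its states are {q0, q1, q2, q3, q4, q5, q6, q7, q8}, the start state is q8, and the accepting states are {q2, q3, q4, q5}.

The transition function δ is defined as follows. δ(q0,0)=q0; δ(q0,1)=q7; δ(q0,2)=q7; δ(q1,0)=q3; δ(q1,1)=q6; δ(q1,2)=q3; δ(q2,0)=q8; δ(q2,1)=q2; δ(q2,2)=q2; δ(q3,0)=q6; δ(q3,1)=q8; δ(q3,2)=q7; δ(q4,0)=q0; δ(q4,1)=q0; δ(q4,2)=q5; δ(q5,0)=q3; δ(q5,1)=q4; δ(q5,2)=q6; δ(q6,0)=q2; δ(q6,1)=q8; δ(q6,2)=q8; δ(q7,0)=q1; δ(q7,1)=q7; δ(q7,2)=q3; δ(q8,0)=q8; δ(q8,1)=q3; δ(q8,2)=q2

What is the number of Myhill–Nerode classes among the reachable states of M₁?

6

Reachable states from the start: {q1,q2,q3,q6,q7,q8}. Unreachable: {q0,q4,q5} — drop them.
Initial partition by acceptance: {q2,q3} | {q1,q6,q7,q8}.
Split {q2,q3} by δ(·,1) → {q2} and {q3}.
On input 0, block {q1,q6,q7,q8} splits into {q7,q8} and {q1} and {q6}.
On input 0, block {q7,q8} splits into {q7} and {q8}.
The partition is now stable with 6 blocks: {q2} | {q7} | {q3} | {q1} | {q6} | {q8}.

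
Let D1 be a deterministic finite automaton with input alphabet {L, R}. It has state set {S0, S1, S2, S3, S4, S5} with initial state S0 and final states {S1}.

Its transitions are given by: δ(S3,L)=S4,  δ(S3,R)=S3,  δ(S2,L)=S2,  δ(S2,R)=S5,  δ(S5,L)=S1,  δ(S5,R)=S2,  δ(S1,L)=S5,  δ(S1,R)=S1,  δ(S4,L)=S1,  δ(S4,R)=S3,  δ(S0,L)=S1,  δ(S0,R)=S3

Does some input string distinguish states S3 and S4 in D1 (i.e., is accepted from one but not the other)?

Start with accepting vs non-accepting: {S1} | {S0,S2,S3,S4,S5}.
Split {S0,S2,S3,S4,S5} by δ(·,L) → {S0,S4,S5} and {S2,S3}.
Refine {S2,S3} on symbol L: members go to different blocks, giving {S2} and {S3}.
On input R, block {S0,S4,S5} splits into {S0,S4} and {S5}.
No further refinement is possible. Final partition (5 blocks): {S1} | {S0,S4} | {S2} | {S3} | {S5}.
S3 and S4 end up in different blocks, so they are distinguishable. For instance, the string 'L' is accepted from only S4.

Yes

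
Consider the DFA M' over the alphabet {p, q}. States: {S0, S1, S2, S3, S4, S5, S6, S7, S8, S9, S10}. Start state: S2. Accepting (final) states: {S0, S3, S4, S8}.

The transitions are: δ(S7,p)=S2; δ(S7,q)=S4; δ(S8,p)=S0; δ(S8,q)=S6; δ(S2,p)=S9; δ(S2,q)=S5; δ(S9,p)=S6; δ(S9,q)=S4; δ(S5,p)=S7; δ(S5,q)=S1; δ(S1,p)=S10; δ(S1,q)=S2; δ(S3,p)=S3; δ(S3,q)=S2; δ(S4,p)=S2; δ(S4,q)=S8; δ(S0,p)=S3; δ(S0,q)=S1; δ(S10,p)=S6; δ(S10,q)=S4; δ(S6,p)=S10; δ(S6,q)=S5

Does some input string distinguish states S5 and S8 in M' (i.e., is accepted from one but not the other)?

Every state is reachable, so we keep all 11.
Start with accepting vs non-accepting: {S0,S3,S4,S8} | {S1,S2,S5,S6,S7,S9,S10}.
On input p, block {S0,S3,S4,S8} splits into {S0,S3,S8} and {S4}.
Split {S1,S2,S5,S6,S7,S9,S10} by δ(·,q) → {S1,S2,S5,S6} and {S7,S9,S10}.
Stable partition: {S0,S3,S8} | {S1,S2,S5,S6} | {S4} | {S7,S9,S10} — 4 equivalence classes.
S5 and S8 end up in different blocks, so they are distinguishable. For instance, the string 'ε' is accepted from only S8.

Yes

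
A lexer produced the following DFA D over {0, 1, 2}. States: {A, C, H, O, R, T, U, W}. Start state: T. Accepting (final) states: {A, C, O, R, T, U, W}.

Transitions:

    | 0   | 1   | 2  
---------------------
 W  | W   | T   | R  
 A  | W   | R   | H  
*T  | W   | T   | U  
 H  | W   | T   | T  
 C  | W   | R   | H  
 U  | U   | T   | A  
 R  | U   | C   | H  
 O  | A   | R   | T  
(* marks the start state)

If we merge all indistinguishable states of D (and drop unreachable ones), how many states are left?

4

Reachable states from the start: {A,C,H,R,T,U,W}. Unreachable: {O} — drop them.
Initial partition by acceptance: {A,C,R,T,U,W} | {H}.
On input 2, block {A,C,R,T,U,W} splits into {A,C,R} and {T,U,W}.
Split {T,U,W} by δ(·,2) → {U,W} and {T}.
The partition is now stable with 4 blocks: {A,C,R} | {H} | {U,W} | {T}.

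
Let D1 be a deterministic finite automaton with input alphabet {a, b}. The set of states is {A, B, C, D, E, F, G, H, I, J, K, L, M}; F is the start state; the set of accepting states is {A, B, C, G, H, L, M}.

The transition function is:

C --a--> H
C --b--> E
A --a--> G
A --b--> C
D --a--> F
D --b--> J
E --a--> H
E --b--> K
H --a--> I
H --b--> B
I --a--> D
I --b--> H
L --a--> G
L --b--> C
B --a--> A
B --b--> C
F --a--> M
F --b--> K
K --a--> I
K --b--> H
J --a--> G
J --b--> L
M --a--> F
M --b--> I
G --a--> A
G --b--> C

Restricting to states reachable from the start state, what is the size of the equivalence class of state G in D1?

Start with accepting vs non-accepting: {A,B,C,G,H,L,M} | {D,E,F,I,J,K}.
Split {A,B,C,G,H,L,M} by δ(·,a) → {A,B,C,G,L} and {H,M}.
On input a, block {A,B,C,G,L} splits into {A,B,G,L} and {C}.
On input a, block {D,E,F,I,J,K} splits into {D,I,K} and {E,F} and {J}.
Split {D,I,K} by δ(·,a) → {I,K} and {D}.
On input a, block {I,K} splits into {I} and {K}.
Refine {H,M} on symbol a: members go to different blocks, giving {H} and {M}.
Refine {E,F} on symbol a: members go to different blocks, giving {E} and {F}.
Stable partition: {A,B,G,L} | {I} | {H} | {C} | {E} | {J} | {D} | {K} | {M} | {F} — 10 equivalence classes.
State G belongs to the block {A,B,G,L}, which has 4 states.

4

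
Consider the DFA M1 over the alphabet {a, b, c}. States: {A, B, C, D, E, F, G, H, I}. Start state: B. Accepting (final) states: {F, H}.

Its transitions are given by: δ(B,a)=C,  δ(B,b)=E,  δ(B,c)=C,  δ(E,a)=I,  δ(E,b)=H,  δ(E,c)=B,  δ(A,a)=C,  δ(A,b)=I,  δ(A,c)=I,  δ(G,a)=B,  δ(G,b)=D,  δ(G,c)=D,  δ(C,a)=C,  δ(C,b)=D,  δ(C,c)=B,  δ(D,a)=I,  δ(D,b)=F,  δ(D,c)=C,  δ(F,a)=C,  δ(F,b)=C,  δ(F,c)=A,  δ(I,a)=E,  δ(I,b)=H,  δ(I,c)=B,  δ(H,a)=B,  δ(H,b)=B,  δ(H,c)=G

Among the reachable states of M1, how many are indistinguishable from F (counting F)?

2

Every state is reachable, so we keep all 9.
Initial partition by acceptance: {F,H} | {A,B,C,D,E,G,I}.
Refine {A,B,C,D,E,G,I} on symbol b: members go to different blocks, giving {A,B,C,G} and {D,E,I}.
Split {A,B,C,G} by δ(·,c) → {A,G} and {B,C}.
The partition is now stable with 4 blocks: {F,H} | {A,G} | {D,E,I} | {B,C}.
State F belongs to the block {F,H}, which has 2 states.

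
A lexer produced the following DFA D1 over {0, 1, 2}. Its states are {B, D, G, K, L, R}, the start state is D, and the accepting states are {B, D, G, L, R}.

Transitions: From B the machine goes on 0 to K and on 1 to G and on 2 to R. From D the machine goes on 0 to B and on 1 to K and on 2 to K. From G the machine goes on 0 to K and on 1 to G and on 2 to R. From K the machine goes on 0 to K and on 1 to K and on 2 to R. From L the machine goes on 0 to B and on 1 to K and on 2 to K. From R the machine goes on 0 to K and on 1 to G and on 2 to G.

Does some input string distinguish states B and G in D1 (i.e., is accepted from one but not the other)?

First remove the unreachable states {L}; 5 states remain.
Initial partition by acceptance: {B,D,G,R} | {K}.
Split {B,D,G,R} by δ(·,0) → {B,G,R} and {D}.
No further refinement is possible. Final partition (3 blocks): {B,G,R} | {K} | {D}.
B and G lie in the same block of the stable partition, so they are equivalent — no string distinguishes them.

No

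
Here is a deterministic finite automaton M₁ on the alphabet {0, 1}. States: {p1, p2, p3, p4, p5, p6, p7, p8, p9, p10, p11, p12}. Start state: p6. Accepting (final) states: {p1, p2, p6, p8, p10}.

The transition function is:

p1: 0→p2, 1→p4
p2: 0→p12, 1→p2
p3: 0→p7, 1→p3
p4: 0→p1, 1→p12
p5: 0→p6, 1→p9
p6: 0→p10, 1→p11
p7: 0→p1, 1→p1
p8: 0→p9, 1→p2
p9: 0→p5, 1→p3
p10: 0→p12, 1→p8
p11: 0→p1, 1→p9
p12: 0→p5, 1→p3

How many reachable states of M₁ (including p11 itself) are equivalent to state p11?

3

Start with accepting vs non-accepting: {p1,p2,p6,p8,p10} | {p3,p4,p5,p7,p9,p11,p12}.
Split {p1,p2,p6,p8,p10} by δ(·,0) → {p2,p8,p10} and {p1,p6}.
Refine {p3,p4,p5,p7,p9,p11,p12} on symbol 0: members go to different blocks, giving {p4,p5,p7,p11} and {p3,p9,p12}.
On input 1, block {p4,p5,p7,p11} splits into {p4,p5,p11} and {p7}.
Refine {p3,p9,p12} on symbol 0: members go to different blocks, giving {p9,p12} and {p3}.
The partition is now stable with 6 blocks: {p2,p8,p10} | {p4,p5,p11} | {p1,p6} | {p9,p12} | {p7} | {p3}.
The equivalence class containing p11 is {p4,p5,p11}, of size 3.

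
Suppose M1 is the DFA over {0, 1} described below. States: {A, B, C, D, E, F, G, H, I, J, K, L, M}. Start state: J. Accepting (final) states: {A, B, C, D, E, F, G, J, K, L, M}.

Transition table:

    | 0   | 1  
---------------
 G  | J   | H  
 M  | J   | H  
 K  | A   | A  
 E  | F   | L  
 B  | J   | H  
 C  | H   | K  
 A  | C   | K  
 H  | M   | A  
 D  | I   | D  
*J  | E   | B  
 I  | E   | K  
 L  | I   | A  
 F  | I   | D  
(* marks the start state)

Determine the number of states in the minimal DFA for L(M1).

10

First remove the unreachable states {G}; 12 states remain.
P0 = {A,B,C,D,E,F,J,K,L,M} | {H,I}.
Split {A,B,C,D,E,F,J,K,L,M} by δ(·,0) → {A,B,E,J,K,M} and {C,D,F,L}.
On input 0, block {A,B,E,J,K,M} splits into {B,J,K,M} and {A,E}.
Split {B,J,K,M} by δ(·,0) → {B,M} and {J,K}.
Refine {H,I} on symbol 0: members go to different blocks, giving {H} and {I}.
Split {C,D,F,L} by δ(·,0) → {D,F,L} and {C}.
On input 1, block {D,F,L} splits into {D,F} and {L}.
Split {A,E} by δ(·,0) → {A} and {E}.
Split {J,K} by δ(·,0) → {J} and {K}.
No further refinement is possible. Final partition (10 blocks): {B,M} | {H} | {D,F} | {A} | {J} | {I} | {C} | {L} | {E} | {K}.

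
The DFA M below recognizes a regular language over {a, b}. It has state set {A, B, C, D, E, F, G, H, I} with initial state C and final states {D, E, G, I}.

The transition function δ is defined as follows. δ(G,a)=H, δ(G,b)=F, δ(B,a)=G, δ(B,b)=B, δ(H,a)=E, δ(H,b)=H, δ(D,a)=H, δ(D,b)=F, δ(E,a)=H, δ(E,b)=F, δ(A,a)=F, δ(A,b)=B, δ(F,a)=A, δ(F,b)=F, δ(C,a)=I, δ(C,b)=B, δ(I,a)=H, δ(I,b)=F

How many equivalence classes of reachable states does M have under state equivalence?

4

First remove the unreachable states {D}; 8 states remain.
Start with accepting vs non-accepting: {E,G,I} | {A,B,C,F,H}.
On input a, block {A,B,C,F,H} splits into {B,C,H} and {A,F}.
Split {A,F} by δ(·,b) → {A} and {F}.
No further refinement is possible. Final partition (4 blocks): {E,G,I} | {B,C,H} | {A} | {F}.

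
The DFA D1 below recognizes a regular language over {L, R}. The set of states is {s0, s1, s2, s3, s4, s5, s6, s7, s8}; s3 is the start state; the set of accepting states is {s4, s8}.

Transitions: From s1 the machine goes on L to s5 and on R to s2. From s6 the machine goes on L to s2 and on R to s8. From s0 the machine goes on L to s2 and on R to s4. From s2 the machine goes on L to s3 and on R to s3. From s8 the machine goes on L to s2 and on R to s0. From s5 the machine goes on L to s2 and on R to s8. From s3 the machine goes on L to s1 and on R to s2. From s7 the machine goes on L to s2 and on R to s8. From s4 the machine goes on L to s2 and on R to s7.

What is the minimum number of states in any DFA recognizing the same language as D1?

5

Reachable states from the start: {s0,s1,s2,s3,s4,s5,s7,s8}. Unreachable: {s6} — drop them.
P0 = {s4,s8} | {s0,s1,s2,s3,s5,s7}.
Split {s0,s1,s2,s3,s5,s7} by δ(·,R) → {s0,s5,s7} and {s1,s2,s3}.
Split {s1,s2,s3} by δ(·,L) → {s2,s3} and {s1}.
Refine {s2,s3} on symbol L: members go to different blocks, giving {s2} and {s3}.
The partition is now stable with 5 blocks: {s4,s8} | {s0,s5,s7} | {s2} | {s1} | {s3}.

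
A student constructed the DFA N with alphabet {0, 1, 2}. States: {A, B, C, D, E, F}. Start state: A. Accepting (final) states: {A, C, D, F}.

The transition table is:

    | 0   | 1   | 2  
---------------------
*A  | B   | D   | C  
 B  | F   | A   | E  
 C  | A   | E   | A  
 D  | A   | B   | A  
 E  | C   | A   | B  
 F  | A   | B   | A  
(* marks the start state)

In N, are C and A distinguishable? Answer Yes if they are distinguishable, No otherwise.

Yes

Start with accepting vs non-accepting: {A,C,D,F} | {B,E}.
Refine {A,C,D,F} on symbol 0: members go to different blocks, giving {C,D,F} and {A}.
Stable partition: {C,D,F} | {B,E} | {A} — 3 equivalence classes.
C and A end up in different blocks, so they are distinguishable. For instance, the string '0' is accepted from only C.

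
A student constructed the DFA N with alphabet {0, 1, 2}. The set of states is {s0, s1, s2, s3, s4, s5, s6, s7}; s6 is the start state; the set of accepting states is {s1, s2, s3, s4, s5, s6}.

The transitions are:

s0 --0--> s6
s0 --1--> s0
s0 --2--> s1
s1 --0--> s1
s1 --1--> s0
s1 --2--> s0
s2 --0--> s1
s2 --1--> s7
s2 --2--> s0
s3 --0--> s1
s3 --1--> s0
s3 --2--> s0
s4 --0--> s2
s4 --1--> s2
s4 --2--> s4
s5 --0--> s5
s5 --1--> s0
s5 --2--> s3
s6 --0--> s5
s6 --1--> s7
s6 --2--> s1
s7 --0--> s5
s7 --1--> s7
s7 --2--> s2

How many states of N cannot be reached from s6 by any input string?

No path from s6 leads to s4; the other 7 states are all reachable.

1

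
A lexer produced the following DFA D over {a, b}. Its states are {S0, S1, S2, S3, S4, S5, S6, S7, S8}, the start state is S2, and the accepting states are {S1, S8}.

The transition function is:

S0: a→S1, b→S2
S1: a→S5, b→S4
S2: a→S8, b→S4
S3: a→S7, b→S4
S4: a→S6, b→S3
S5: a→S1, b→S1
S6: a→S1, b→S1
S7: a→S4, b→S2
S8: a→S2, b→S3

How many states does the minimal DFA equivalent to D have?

7

Reachable states from the start: {S1,S2,S3,S4,S5,S6,S7,S8}. Unreachable: {S0} — drop them.
Initial partition by acceptance: {S1,S8} | {S2,S3,S4,S5,S6,S7}.
On input a, block {S2,S3,S4,S5,S6,S7} splits into {S2,S5,S6} and {S3,S4,S7}.
Refine {S2,S5,S6} on symbol b: members go to different blocks, giving {S5,S6} and {S2}.
Split {S1,S8} by δ(·,a) → {S1} and {S8}.
Split {S3,S4,S7} by δ(·,a) → {S3,S7} and {S4}.
On input a, block {S3,S7} splits into {S3} and {S7}.
No further refinement is possible. Final partition (7 blocks): {S1} | {S5,S6} | {S3} | {S2} | {S8} | {S4} | {S7}.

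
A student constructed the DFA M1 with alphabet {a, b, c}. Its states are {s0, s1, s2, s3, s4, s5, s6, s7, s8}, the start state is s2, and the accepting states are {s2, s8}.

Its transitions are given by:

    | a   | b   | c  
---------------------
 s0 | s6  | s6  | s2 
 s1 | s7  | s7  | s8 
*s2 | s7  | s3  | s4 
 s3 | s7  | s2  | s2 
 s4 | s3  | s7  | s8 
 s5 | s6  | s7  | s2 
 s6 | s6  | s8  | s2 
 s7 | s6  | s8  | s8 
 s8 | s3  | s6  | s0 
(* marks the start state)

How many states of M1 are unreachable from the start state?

2

Starting at s2 and following transitions, the reachable set is {s0, s2, s3, s4, s6, s7, s8}. That leaves s1, s5 unreachable — 2 in total.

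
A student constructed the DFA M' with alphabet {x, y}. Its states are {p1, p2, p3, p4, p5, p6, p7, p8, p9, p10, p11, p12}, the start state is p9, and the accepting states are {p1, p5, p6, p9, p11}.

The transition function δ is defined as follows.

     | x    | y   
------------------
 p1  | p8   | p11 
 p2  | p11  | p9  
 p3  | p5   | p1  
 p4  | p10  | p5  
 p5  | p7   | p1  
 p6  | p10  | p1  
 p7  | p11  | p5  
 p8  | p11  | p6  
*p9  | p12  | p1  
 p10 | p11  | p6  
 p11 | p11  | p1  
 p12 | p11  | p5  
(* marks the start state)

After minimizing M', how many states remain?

Reachable states from the start: {p1,p5,p6,p7,p8,p9,p10,p11,p12}. Unreachable: {p2,p3,p4} — drop them.
Start with accepting vs non-accepting: {p1,p5,p6,p9,p11} | {p7,p8,p10,p12}.
On input x, block {p1,p5,p6,p9,p11} splits into {p1,p5,p6,p9} and {p11}.
Split {p1,p5,p6,p9} by δ(·,y) → {p5,p6,p9} and {p1}.
Stable partition: {p5,p6,p9} | {p7,p8,p10,p12} | {p11} | {p1} — 4 equivalence classes.

4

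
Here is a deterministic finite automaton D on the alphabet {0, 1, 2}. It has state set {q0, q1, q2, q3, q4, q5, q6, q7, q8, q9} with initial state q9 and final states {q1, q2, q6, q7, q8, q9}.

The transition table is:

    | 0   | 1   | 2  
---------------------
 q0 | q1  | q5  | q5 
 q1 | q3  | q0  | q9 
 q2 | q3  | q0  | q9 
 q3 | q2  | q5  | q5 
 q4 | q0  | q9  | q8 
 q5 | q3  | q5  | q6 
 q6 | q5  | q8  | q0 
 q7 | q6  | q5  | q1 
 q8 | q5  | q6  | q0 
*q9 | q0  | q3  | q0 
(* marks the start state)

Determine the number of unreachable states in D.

2

No path from q9 leads to q4, q7; the other 8 states are all reachable.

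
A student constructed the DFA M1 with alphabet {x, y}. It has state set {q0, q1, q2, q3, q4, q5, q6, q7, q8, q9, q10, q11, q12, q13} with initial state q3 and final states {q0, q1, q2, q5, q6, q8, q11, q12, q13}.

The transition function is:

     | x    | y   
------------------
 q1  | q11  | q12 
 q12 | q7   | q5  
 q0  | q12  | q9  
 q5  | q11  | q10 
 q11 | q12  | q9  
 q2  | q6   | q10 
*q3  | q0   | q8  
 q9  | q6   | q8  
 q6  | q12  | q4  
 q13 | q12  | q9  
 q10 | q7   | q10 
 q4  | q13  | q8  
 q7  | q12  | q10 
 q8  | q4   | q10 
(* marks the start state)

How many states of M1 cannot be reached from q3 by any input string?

2

No path from q3 leads to q1, q2; the other 12 states are all reachable.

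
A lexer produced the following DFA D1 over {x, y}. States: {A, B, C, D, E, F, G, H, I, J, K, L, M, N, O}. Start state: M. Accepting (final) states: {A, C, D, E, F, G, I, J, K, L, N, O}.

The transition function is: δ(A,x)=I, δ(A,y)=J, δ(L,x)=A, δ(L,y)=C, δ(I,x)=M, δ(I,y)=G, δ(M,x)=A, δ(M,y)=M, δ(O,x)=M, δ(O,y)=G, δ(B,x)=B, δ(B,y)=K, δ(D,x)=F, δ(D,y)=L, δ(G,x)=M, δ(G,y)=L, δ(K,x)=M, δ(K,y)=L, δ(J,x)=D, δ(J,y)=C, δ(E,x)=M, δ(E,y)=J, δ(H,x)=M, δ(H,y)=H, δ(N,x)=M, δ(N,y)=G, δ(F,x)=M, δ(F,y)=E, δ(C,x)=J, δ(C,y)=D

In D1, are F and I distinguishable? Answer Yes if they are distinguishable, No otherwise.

No

First remove the unreachable states {B,H,K,N,O}; 10 states remain.
Initial partition by acceptance: {A,C,D,E,F,G,I,J,L} | {M}.
Refine {A,C,D,E,F,G,I,J,L} on symbol x: members go to different blocks, giving {A,C,D,J,L} and {E,F,G,I}.
Split {A,C,D,J,L} by δ(·,x) → {C,J,L} and {A,D}.
Split {C,J,L} by δ(·,x) → {J,L} and {C}.
Refine {E,F,G,I} on symbol y: members go to different blocks, giving {E,G} and {F,I}.
Stable partition: {J,L} | {M} | {E,G} | {A,D} | {C} | {F,I} — 6 equivalence classes.
F and I lie in the same block of the stable partition, so they are equivalent — no string distinguishes them.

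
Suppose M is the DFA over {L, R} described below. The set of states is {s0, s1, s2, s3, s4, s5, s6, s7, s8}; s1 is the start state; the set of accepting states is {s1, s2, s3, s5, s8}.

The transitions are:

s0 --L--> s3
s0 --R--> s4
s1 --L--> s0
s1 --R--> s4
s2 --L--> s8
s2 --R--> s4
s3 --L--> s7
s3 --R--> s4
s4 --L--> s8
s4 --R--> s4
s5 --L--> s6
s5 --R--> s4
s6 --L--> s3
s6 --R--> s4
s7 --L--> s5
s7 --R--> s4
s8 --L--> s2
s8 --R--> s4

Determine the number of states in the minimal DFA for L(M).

4

P0 = {s1,s2,s3,s5,s8} | {s0,s4,s6,s7}.
On input L, block {s1,s2,s3,s5,s8} splits into {s1,s3,s5} and {s2,s8}.
On input L, block {s0,s4,s6,s7} splits into {s0,s6,s7} and {s4}.
No further refinement is possible. Final partition (4 blocks): {s1,s3,s5} | {s0,s6,s7} | {s2,s8} | {s4}.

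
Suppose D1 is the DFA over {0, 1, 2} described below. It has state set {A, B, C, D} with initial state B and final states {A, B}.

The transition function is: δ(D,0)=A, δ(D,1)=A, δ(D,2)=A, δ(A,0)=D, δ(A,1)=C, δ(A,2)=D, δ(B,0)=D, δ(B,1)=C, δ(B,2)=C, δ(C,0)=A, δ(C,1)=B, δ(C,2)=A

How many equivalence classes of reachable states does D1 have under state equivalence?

2

Every state is reachable, so we keep all 4.
Initial partition by acceptance: {A,B} | {C,D}.
No further refinement is possible. Final partition (2 blocks): {A,B} | {C,D}.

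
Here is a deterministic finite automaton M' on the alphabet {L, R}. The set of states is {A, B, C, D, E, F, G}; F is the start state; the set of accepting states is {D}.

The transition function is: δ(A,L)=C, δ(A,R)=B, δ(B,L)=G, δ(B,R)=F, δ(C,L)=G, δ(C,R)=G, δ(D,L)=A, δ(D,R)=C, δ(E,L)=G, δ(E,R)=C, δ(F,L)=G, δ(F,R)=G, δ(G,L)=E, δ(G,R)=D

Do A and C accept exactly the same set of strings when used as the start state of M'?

Every state is reachable, so we keep all 7.
Initial partition by acceptance: {D} | {A,B,C,E,F,G}.
On input R, block {A,B,C,E,F,G} splits into {A,B,C,E,F} and {G}.
Refine {A,B,C,E,F} on symbol L: members go to different blocks, giving {B,C,E,F} and {A}.
Split {B,C,E,F} by δ(·,R) → {B,E} and {C,F}.
The partition is now stable with 5 blocks: {D} | {B,E} | {G} | {A} | {C,F}.
A and C end up in different blocks, so they are distinguishable. For instance, the string 'LR' is accepted from only C.

No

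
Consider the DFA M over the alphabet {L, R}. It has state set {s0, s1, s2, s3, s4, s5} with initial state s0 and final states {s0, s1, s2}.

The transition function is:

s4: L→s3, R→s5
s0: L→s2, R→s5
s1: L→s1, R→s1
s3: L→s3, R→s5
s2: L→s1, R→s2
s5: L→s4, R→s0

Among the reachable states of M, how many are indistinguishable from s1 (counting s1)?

Initial partition by acceptance: {s0,s1,s2} | {s3,s4,s5}.
Refine {s0,s1,s2} on symbol R: members go to different blocks, giving {s1,s2} and {s0}.
Refine {s3,s4,s5} on symbol R: members go to different blocks, giving {s3,s4} and {s5}.
The partition is now stable with 4 blocks: {s1,s2} | {s3,s4} | {s0} | {s5}.
The equivalence class containing s1 is {s1,s2}, of size 2.

2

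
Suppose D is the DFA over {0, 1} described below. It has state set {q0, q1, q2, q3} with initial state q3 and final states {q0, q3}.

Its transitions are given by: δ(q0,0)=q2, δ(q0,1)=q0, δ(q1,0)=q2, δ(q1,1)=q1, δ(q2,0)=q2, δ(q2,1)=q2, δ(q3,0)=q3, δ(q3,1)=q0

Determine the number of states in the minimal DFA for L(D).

Reachable states from the start: {q0,q2,q3}. Unreachable: {q1} — drop them.
Start with accepting vs non-accepting: {q0,q3} | {q2}.
Split {q0,q3} by δ(·,0) → {q0} and {q3}.
The partition is now stable with 3 blocks: {q0} | {q2} | {q3}.

3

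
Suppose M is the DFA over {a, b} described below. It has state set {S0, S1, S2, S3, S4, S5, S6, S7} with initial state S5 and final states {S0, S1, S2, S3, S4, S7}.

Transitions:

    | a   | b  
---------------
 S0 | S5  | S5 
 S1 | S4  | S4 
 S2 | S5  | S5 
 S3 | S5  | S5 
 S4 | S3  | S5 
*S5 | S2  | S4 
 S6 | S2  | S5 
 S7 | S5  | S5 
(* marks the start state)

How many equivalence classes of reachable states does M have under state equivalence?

Reachable states from the start: {S2,S3,S4,S5}. Unreachable: {S0,S1,S6,S7} — drop them.
P0 = {S2,S3,S4} | {S5}.
On input a, block {S2,S3,S4} splits into {S2,S3} and {S4}.
Stable partition: {S2,S3} | {S5} | {S4} — 3 equivalence classes.

3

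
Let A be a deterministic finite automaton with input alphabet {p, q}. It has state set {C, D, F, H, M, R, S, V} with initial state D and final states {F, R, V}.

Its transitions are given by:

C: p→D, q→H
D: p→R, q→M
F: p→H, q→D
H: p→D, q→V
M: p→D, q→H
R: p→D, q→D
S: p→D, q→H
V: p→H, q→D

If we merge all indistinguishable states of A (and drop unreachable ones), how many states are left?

First remove the unreachable states {C,F,S}; 5 states remain.
Start with accepting vs non-accepting: {R,V} | {D,H,M}.
Split {D,H,M} by δ(·,p) → {H,M} and {D}.
On input p, block {R,V} splits into {R} and {V}.
Split {H,M} by δ(·,q) → {M} and {H}.
No further refinement is possible. Final partition (5 blocks): {R} | {M} | {D} | {V} | {H}.

5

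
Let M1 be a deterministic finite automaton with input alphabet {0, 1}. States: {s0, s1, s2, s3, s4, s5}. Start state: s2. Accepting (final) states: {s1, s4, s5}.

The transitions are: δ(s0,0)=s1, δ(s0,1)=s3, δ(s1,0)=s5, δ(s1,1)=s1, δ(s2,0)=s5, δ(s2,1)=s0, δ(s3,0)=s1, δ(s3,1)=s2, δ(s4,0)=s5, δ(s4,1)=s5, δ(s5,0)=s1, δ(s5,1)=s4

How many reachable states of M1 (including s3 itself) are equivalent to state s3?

3

Every state is reachable, so we keep all 6.
Initial partition by acceptance: {s1,s4,s5} | {s0,s2,s3}.
The partition is now stable with 2 blocks: {s1,s4,s5} | {s0,s2,s3}.
The equivalence class containing s3 is {s0,s2,s3}, of size 3.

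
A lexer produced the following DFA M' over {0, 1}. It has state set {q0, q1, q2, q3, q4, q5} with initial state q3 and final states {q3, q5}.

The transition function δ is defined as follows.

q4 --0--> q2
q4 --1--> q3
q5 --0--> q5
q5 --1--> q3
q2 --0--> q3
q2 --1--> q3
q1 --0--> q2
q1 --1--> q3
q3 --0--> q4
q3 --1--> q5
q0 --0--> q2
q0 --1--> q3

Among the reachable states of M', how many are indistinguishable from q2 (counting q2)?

1

States {q0,q1} cannot be reached from the start state, so discard them.
Initial partition by acceptance: {q3,q5} | {q2,q4}.
On input 0, block {q3,q5} splits into {q3} and {q5}.
Split {q2,q4} by δ(·,0) → {q2} and {q4}.
The partition is now stable with 4 blocks: {q3} | {q2} | {q5} | {q4}.
State q2 belongs to the block {q2}, which has 1 states.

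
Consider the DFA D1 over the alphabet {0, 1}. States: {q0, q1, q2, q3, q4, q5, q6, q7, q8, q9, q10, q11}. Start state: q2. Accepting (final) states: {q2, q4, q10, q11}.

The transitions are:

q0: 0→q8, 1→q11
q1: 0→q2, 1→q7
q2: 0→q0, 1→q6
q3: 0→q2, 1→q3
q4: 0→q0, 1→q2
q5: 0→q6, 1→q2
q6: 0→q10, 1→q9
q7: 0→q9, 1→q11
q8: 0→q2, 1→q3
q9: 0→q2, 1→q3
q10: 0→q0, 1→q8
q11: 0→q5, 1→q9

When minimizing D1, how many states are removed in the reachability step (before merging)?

3

Starting at q2 and following transitions, the reachable set is {q0, q2, q3, q5, q6, q8, q9, q10, q11}. That leaves q1, q4, q7 unreachable — 3 in total.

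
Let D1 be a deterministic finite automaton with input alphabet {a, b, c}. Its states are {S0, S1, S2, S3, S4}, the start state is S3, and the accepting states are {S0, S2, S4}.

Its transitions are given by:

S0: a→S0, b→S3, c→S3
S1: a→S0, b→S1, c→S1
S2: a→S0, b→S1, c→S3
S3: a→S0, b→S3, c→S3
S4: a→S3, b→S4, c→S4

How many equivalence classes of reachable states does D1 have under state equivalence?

2

Reachable states from the start: {S0,S3}. Unreachable: {S1,S2,S4} — drop them.
P0 = {S0} | {S3}.
The partition is now stable with 2 blocks: {S0} | {S3}.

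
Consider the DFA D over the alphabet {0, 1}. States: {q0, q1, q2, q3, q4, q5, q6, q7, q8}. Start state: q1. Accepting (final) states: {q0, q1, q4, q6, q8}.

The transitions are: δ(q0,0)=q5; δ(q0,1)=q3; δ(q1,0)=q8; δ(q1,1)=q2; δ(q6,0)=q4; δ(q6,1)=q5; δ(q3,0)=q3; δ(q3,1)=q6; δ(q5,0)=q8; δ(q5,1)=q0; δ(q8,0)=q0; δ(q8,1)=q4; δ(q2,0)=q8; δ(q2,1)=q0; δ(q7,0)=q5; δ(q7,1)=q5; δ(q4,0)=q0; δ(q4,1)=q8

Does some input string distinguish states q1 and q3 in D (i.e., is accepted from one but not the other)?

Reachable states from the start: {q0,q1,q2,q3,q4,q5,q6,q8}. Unreachable: {q7} — drop them.
Start with accepting vs non-accepting: {q0,q1,q4,q6,q8} | {q2,q3,q5}.
Split {q0,q1,q4,q6,q8} by δ(·,0) → {q1,q4,q6,q8} and {q0}.
On input 0, block {q1,q4,q6,q8} splits into {q1,q6} and {q4,q8}.
On input 0, block {q2,q3,q5} splits into {q2,q5} and {q3}.
The partition is now stable with 5 blocks: {q1,q6} | {q2,q5} | {q0} | {q4,q8} | {q3}.
q1 and q3 end up in different blocks, so they are distinguishable. For instance, the string 'ε' is accepted from only q1.

Yes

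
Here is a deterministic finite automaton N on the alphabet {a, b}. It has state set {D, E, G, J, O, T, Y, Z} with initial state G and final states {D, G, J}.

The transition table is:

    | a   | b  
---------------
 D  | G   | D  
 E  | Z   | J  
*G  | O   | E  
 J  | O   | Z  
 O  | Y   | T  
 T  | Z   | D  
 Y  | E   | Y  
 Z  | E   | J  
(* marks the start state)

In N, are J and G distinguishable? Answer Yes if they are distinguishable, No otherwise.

Every state is reachable, so we keep all 8.
Initial partition by acceptance: {D,G,J} | {E,O,T,Y,Z}.
Refine {D,G,J} on symbol a: members go to different blocks, giving {G,J} and {D}.
Refine {E,O,T,Y,Z} on symbol b: members go to different blocks, giving {O,Y} and {E,Z} and {T}.
On input a, block {O,Y} splits into {Y} and {O}.
Stable partition: {G,J} | {Y} | {D} | {E,Z} | {T} | {O} — 6 equivalence classes.
J and G lie in the same block of the stable partition, so they are equivalent — no string distinguishes them.

No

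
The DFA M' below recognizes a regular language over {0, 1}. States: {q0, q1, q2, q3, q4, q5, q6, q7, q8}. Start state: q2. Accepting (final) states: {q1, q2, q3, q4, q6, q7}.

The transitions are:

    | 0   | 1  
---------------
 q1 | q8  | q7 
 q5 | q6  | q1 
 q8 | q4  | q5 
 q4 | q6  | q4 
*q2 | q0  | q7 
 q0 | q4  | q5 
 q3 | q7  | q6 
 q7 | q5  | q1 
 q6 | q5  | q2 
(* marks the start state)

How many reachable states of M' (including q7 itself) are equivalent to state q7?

States {q3} cannot be reached from the start state, so discard them.
Start with accepting vs non-accepting: {q1,q2,q4,q6,q7} | {q0,q5,q8}.
On input 0, block {q1,q2,q4,q6,q7} splits into {q1,q2,q6,q7} and {q4}.
Split {q0,q5,q8} by δ(·,0) → {q0,q8} and {q5}.
Refine {q1,q2,q6,q7} on symbol 0: members go to different blocks, giving {q1,q2} and {q6,q7}.
Stable partition: {q1,q2} | {q0,q8} | {q4} | {q5} | {q6,q7} — 5 equivalence classes.
State q7 belongs to the block {q6,q7}, which has 2 states.

2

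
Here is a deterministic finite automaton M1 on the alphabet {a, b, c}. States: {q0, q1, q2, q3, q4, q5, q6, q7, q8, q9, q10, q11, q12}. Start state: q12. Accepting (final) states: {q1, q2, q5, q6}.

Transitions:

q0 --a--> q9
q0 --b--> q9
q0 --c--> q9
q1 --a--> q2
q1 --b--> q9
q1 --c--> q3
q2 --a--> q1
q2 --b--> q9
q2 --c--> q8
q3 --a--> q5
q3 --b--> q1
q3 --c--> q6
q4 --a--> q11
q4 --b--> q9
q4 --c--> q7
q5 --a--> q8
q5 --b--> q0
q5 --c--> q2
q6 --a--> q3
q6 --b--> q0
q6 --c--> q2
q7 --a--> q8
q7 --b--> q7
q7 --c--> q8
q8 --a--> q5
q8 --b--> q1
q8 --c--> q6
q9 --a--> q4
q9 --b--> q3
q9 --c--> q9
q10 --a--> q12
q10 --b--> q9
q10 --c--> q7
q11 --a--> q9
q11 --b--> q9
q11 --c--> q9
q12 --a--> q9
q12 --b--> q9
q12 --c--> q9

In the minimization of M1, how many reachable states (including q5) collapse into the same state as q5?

First remove the unreachable states {q10}; 12 states remain.
Initial partition by acceptance: {q1,q2,q5,q6} | {q0,q3,q4,q7,q8,q9,q11,q12}.
On input a, block {q1,q2,q5,q6} splits into {q1,q2} and {q5,q6}.
On input a, block {q0,q3,q4,q7,q8,q9,q11,q12} splits into {q0,q4,q7,q9,q11,q12} and {q3,q8}.
Refine {q0,q4,q7,q9,q11,q12} on symbol a: members go to different blocks, giving {q0,q4,q9,q11,q12} and {q7}.
Split {q0,q4,q9,q11,q12} by δ(·,b) → {q0,q4,q11,q12} and {q9}.
Split {q0,q4,q11,q12} by δ(·,a) → {q0,q11,q12} and {q4}.
The partition is now stable with 7 blocks: {q1,q2} | {q0,q11,q12} | {q5,q6} | {q3,q8} | {q7} | {q9} | {q4}.
State q5 belongs to the block {q5,q6}, which has 2 states.

2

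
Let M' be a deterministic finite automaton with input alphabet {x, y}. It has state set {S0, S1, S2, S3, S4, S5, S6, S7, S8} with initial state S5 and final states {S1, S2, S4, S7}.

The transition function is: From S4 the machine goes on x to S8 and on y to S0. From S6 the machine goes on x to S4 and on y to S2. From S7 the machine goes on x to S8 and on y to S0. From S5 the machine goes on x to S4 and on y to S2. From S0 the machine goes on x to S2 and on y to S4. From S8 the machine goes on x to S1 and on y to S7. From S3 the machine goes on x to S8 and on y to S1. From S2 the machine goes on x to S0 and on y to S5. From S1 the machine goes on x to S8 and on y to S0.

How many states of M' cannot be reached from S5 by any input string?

2

No path from S5 leads to S3, S6; the other 7 states are all reachable.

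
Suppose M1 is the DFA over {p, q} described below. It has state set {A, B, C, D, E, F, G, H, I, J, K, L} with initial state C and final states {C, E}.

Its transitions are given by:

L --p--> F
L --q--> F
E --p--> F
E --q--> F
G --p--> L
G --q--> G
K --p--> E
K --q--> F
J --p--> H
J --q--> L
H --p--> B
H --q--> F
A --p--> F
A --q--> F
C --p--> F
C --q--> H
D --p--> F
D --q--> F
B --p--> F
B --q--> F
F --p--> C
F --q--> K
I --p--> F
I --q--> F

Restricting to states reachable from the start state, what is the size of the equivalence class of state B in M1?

First remove the unreachable states {A,D,G,I,J,L}; 6 states remain.
P0 = {C,E} | {B,F,H,K}.
Refine {B,F,H,K} on symbol p: members go to different blocks, giving {B,H} and {F,K}.
On input q, block {C,E} splits into {C} and {E}.
Refine {B,H} on symbol p: members go to different blocks, giving {B} and {H}.
On input p, block {F,K} splits into {F} and {K}.
No further refinement is possible. Final partition (6 blocks): {C} | {B} | {F} | {E} | {H} | {K}.
State B belongs to the block {B}, which has 1 states.

1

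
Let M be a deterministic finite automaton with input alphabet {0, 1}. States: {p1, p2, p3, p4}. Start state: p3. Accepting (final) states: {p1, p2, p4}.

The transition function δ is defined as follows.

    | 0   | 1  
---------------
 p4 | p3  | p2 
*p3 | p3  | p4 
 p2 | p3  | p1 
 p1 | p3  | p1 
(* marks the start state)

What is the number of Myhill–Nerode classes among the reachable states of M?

Every state is reachable, so we keep all 4.
Start with accepting vs non-accepting: {p1,p2,p4} | {p3}.
Stable partition: {p1,p2,p4} | {p3} — 2 equivalence classes.

2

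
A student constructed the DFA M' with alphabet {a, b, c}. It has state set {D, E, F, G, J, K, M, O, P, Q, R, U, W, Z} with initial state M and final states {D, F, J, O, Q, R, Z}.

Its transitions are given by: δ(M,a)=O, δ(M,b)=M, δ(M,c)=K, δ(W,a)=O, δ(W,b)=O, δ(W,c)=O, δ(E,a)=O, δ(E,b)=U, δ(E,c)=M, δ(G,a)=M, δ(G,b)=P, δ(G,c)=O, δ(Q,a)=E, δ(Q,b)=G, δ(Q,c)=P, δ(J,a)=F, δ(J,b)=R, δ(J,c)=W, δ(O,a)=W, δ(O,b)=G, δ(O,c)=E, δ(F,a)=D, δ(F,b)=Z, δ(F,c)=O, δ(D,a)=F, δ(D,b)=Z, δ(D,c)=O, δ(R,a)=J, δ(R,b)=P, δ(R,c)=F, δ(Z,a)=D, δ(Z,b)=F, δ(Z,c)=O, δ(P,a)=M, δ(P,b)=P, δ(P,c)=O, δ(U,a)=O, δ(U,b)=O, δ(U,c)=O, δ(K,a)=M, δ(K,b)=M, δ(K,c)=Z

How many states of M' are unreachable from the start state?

No path from M leads to J, Q, R; the other 11 states are all reachable.

3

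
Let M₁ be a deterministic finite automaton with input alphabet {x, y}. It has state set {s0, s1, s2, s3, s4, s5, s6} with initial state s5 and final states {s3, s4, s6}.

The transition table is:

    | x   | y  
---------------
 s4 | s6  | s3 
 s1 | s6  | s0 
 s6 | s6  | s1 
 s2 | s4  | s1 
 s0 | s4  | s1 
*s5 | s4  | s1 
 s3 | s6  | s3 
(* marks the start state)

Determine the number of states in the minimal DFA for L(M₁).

Reachable states from the start: {s0,s1,s3,s4,s5,s6}. Unreachable: {s2} — drop them.
Start with accepting vs non-accepting: {s3,s4,s6} | {s0,s1,s5}.
Refine {s3,s4,s6} on symbol y: members go to different blocks, giving {s3,s4} and {s6}.
Refine {s0,s1,s5} on symbol x: members go to different blocks, giving {s0,s5} and {s1}.
No further refinement is possible. Final partition (4 blocks): {s3,s4} | {s0,s5} | {s6} | {s1}.

4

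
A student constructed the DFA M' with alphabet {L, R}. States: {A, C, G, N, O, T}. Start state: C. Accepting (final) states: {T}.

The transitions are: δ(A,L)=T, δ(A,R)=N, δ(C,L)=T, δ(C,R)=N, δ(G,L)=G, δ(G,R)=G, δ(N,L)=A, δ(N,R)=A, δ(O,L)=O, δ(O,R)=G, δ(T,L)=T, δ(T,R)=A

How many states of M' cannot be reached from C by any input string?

2

No path from C leads to G, O; the other 4 states are all reachable.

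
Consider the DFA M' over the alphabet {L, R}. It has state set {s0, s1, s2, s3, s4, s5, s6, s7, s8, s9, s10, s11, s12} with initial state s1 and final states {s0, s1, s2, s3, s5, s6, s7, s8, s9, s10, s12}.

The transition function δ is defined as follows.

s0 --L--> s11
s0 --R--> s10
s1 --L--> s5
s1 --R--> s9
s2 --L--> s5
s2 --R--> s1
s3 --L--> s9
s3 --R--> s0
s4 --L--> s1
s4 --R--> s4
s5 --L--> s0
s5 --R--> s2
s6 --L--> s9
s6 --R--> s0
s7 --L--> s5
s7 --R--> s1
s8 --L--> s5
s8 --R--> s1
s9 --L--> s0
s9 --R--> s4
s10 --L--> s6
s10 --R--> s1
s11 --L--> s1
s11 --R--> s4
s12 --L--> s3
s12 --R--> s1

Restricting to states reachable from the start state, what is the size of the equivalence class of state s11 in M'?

2

First remove the unreachable states {s3,s7,s8,s12}; 9 states remain.
P0 = {s0,s1,s2,s5,s6,s9,s10} | {s4,s11}.
Refine {s0,s1,s2,s5,s6,s9,s10} on symbol L: members go to different blocks, giving {s1,s2,s5,s6,s9,s10} and {s0}.
Split {s1,s2,s5,s6,s9,s10} by δ(·,L) → {s1,s2,s6,s10} and {s5,s9}.
Refine {s1,s2,s6,s10} on symbol L: members go to different blocks, giving {s1,s2,s6} and {s10}.
On input R, block {s1,s2,s6} splits into {s1} and {s2} and {s6}.
Refine {s5,s9} on symbol R: members go to different blocks, giving {s5} and {s9}.
The partition is now stable with 8 blocks: {s1} | {s4,s11} | {s0} | {s5} | {s10} | {s2} | {s6} | {s9}.
The equivalence class containing s11 is {s4,s11}, of size 2.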